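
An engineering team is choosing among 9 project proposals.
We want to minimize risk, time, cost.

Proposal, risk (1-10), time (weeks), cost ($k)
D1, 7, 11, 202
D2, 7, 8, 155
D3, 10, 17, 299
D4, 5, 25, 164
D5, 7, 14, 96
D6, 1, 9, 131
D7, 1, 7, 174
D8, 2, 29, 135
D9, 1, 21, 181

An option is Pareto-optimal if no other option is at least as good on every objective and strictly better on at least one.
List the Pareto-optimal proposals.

D2, D5, D6, D7

D1: dominated by D2 (risk 7≤7, time 8≤11, cost 155≤202).
D2: not dominated.
D3: dominated by D1 (risk 7≤10, time 11≤17, cost 202≤299).
D4: dominated by D6 (risk 1≤5, time 9≤25, cost 131≤164).
D5: not dominated (best cost).
D6: not dominated.
D7: not dominated (best time).
D8: dominated by D6 (risk 1≤2, time 9≤29, cost 131≤135).
D9: dominated by D6 (risk 1≤1, time 9≤21, cost 131≤181).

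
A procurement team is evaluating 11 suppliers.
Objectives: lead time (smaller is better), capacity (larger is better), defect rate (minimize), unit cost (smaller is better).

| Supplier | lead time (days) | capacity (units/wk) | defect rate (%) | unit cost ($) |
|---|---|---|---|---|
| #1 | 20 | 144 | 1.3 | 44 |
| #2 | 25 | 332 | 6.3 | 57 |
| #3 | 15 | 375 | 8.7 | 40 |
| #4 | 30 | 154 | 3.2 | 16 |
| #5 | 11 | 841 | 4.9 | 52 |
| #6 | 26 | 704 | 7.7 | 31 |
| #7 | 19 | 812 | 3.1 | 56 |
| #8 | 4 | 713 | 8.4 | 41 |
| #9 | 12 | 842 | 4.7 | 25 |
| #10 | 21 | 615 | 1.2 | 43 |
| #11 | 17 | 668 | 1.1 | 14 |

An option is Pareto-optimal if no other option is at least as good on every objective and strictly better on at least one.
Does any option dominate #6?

#9 vs #6: lead time 12≤26, capacity 842≥704, defect rate 4.7≤7.7, unit cost 25≤31 — #9 is at least as good on every objective and strictly better on at least one, so #9 dominates #6.

Yes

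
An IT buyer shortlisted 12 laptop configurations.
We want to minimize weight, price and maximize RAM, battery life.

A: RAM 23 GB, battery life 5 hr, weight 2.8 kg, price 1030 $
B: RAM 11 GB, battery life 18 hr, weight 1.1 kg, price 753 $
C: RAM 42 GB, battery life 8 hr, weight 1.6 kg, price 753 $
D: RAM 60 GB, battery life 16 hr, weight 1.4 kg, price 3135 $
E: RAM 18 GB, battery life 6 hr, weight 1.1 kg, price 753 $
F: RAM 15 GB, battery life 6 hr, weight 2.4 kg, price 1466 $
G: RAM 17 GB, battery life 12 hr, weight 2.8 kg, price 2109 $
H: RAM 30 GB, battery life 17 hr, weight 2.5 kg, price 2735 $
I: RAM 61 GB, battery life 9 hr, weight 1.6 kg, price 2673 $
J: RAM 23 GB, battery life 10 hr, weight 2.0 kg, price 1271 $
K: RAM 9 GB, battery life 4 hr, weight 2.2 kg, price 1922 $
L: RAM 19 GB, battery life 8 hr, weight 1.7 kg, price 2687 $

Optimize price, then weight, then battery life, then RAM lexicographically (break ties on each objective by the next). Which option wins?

B

First minimize price: best is 753, kept {B, C, E}.
Then minimize weight: best is 1.1, kept {B, E}.
Then maximize battery life: best is 18, kept {B}.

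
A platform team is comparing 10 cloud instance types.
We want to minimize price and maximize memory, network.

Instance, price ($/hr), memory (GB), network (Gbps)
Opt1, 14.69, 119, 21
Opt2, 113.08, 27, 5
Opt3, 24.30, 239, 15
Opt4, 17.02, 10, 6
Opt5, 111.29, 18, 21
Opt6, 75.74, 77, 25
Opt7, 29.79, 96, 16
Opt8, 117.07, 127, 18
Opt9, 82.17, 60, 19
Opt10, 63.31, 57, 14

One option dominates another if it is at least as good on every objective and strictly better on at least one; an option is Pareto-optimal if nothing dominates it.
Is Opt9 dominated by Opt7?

Opt7 vs Opt9: Opt7 is worse on network (16 vs 19), so it does not dominate Opt9.

No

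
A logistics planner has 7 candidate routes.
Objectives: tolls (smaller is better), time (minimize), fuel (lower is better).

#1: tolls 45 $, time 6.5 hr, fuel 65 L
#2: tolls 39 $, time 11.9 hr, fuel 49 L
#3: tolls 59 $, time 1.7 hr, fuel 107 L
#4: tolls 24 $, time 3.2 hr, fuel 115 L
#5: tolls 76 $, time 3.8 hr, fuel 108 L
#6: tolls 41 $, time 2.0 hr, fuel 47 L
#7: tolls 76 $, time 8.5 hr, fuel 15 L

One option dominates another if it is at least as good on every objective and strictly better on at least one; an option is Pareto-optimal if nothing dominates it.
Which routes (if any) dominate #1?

#6: tolls 41≤45, time 2.0≤6.5, fuel 47≤65 — dominates #1.
Others (#2, #3, #4, #5, #7) are each worse than #1 on at least one objective.

#6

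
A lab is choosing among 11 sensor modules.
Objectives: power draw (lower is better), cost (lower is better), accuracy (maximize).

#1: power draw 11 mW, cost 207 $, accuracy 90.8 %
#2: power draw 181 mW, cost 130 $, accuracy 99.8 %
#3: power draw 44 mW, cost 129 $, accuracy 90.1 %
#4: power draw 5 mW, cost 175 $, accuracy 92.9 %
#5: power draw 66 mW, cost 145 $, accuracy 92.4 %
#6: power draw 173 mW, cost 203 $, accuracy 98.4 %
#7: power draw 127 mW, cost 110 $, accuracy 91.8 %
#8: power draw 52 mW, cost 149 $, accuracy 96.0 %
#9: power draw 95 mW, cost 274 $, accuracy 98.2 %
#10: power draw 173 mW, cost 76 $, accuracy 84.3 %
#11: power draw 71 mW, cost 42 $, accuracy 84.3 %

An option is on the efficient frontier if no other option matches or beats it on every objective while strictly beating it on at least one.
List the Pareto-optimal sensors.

#2, #3, #4, #5, #6, #7, #8, #9, #11

#1: dominated by #4 (power draw 5≤11, cost 175≤207, accuracy 92.9≥90.8).
#2: not dominated (best accuracy).
#3: not dominated.
#4: not dominated (best power draw).
#5: not dominated.
#6: not dominated.
#7: not dominated.
#8: not dominated.
#9: not dominated.
#10: dominated by #11 (power draw 71≤173, cost 42≤76, accuracy 84.3≥84.3).
#11: not dominated (best cost).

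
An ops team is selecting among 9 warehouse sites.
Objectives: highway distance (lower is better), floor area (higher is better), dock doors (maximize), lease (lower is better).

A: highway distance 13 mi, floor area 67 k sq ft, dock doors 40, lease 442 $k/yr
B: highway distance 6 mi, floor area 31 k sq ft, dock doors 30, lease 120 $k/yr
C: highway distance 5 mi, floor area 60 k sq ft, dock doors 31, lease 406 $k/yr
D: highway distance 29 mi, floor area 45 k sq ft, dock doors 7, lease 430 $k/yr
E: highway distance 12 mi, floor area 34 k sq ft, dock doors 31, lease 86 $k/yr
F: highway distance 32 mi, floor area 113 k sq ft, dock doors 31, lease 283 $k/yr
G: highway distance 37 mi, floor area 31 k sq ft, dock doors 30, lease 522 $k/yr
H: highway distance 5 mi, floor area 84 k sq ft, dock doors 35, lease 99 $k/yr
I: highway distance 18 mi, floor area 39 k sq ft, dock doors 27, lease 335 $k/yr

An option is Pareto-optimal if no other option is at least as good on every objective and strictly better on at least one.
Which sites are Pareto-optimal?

A, E, F, H

A: not dominated (best dock doors).
B: dominated by H (highway distance 5≤6, floor area 84≥31, dock doors 35≥30, lease 99≤120).
C: dominated by H (highway distance 5≤5, floor area 84≥60, dock doors 35≥31, lease 99≤406).
D: dominated by C (highway distance 5≤29, floor area 60≥45, dock doors 31≥7, lease 406≤430).
E: not dominated (best lease).
F: not dominated (best floor area).
G: dominated by A (highway distance 13≤37, floor area 67≥31, dock doors 40≥30, lease 442≤522).
H: not dominated.
I: dominated by H (highway distance 5≤18, floor area 84≥39, dock doors 35≥27, lease 99≤335).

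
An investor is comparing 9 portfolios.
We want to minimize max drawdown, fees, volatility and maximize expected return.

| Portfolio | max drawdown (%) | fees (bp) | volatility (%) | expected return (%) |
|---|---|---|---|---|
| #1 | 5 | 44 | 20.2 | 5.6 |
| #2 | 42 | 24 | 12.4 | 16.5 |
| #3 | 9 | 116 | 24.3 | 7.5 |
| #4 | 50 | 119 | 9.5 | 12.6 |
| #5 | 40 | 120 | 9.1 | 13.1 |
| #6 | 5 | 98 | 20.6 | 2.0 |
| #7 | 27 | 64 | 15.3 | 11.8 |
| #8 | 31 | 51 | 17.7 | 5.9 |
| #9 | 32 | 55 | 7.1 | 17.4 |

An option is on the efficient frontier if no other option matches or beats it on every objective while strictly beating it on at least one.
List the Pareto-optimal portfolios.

#1: not dominated.
#2: not dominated (best fees).
#3: not dominated.
#4: dominated by #9 (max drawdown 32≤50, fees 55≤119, volatility 7.1≤9.5, expected return 17.4≥12.6).
#5: dominated by #9 (max drawdown 32≤40, fees 55≤120, volatility 7.1≤9.1, expected return 17.4≥13.1).
#6: dominated by #1 (max drawdown 5≤5, fees 44≤98, volatility 20.2≤20.6, expected return 5.6≥2.0).
#7: not dominated.
#8: not dominated.
#9: not dominated (best volatility).

#1, #2, #3, #7, #8, #9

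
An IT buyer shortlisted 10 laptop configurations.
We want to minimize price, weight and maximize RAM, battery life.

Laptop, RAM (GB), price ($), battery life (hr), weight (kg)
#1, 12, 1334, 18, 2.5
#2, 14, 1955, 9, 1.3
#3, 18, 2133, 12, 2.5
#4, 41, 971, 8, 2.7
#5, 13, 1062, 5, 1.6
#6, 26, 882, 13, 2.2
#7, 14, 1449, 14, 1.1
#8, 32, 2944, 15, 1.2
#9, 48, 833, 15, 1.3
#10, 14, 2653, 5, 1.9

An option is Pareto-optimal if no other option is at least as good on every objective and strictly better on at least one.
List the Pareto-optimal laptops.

#1: not dominated (best battery life).
#2: dominated by #7 (RAM 14≥14, price 1449≤1955, battery life 14≥9, weight 1.1≤1.3).
#3: dominated by #6 (RAM 26≥18, price 882≤2133, battery life 13≥12, weight 2.2≤2.5).
#4: dominated by #9 (RAM 48≥41, price 833≤971, battery life 15≥8, weight 1.3≤2.7).
#5: dominated by #9 (RAM 48≥13, price 833≤1062, battery life 15≥5, weight 1.3≤1.6).
#6: dominated by #9 (RAM 48≥26, price 833≤882, battery life 15≥13, weight 1.3≤2.2).
#7: not dominated (best weight).
#8: not dominated.
#9: not dominated (best RAM).
#10: dominated by #2 (RAM 14≥14, price 1955≤2653, battery life 9≥5, weight 1.3≤1.9).

#1, #7, #8, #9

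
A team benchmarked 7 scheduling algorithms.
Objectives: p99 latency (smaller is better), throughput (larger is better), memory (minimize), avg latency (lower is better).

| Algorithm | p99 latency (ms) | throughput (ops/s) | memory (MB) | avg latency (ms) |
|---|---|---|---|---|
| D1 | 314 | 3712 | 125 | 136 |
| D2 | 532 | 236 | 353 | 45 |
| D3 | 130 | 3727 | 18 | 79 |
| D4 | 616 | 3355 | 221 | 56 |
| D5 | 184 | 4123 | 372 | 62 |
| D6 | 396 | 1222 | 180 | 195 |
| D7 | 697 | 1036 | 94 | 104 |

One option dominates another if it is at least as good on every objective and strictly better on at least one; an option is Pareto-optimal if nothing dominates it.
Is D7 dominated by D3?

Yes

D3 vs D7: p99 latency 130≤697, throughput 3727≥1036, memory 18≤94, avg latency 79≤104 — D3 is at least as good on every objective with at least one strict improvement.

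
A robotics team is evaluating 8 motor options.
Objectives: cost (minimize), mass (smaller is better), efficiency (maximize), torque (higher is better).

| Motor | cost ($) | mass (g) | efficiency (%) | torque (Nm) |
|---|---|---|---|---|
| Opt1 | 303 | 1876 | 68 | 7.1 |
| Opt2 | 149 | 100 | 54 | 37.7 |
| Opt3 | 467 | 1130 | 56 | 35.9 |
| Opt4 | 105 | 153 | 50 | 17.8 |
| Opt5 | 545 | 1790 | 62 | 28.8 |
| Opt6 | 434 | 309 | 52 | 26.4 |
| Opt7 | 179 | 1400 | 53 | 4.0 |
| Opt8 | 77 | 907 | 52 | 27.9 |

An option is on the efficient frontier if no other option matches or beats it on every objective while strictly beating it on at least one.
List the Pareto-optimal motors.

Opt1, Opt2, Opt3, Opt4, Opt5, Opt8

Opt1: not dominated (best efficiency).
Opt2: not dominated (best mass).
Opt3: not dominated.
Opt4: not dominated.
Opt5: not dominated.
Opt6: dominated by Opt2 (cost 149≤434, mass 100≤309, efficiency 54≥52, torque 37.7≥26.4).
Opt7: dominated by Opt2 (cost 149≤179, mass 100≤1400, efficiency 54≥53, torque 37.7≥4.0).
Opt8: not dominated (best cost).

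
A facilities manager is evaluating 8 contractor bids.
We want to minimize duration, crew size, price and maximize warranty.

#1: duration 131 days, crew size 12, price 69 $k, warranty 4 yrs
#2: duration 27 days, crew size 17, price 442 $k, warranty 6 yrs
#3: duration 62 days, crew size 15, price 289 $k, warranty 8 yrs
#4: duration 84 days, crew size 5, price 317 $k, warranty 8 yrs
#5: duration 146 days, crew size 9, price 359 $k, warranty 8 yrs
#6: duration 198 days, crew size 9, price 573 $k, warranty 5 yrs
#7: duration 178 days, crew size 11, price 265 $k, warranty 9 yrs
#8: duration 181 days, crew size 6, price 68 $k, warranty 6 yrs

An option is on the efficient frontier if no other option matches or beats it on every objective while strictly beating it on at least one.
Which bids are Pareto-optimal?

#1: not dominated.
#2: not dominated (best duration).
#3: not dominated.
#4: not dominated (best crew size).
#5: dominated by #4 (duration 84≤146, crew size 5≤9, price 317≤359, warranty 8≥8).
#6: dominated by #4 (duration 84≤198, crew size 5≤9, price 317≤573, warranty 8≥5).
#7: not dominated (best warranty).
#8: not dominated (best price).

#1, #2, #3, #4, #7, #8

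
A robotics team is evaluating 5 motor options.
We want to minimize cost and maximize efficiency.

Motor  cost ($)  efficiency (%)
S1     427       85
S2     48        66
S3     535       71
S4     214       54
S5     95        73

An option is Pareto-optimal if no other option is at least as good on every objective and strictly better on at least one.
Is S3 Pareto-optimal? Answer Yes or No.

No

S1 vs S3: cost 427≤535, efficiency 85≥71 — S1 is at least as good on every objective and strictly better on at least one, so S1 dominates S3.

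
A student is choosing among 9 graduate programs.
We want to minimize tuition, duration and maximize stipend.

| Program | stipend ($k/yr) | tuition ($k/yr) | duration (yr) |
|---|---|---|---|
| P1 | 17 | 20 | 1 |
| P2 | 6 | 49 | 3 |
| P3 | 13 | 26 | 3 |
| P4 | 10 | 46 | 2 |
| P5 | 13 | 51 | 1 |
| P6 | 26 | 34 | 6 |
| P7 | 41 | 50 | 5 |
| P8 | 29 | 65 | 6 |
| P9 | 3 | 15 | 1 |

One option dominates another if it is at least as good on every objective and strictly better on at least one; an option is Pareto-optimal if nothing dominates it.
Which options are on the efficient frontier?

P1, P6, P7, P9

P1: not dominated.
P2: dominated by P1 (stipend 17≥6, tuition 20≤49, duration 1≤3).
P3: dominated by P1 (stipend 17≥13, tuition 20≤26, duration 1≤3).
P4: dominated by P1 (stipend 17≥10, tuition 20≤46, duration 1≤2).
P5: dominated by P1 (stipend 17≥13, tuition 20≤51, duration 1≤1).
P6: not dominated.
P7: not dominated (best stipend).
P8: dominated by P7 (stipend 41≥29, tuition 50≤65, duration 5≤6).
P9: not dominated (best tuition).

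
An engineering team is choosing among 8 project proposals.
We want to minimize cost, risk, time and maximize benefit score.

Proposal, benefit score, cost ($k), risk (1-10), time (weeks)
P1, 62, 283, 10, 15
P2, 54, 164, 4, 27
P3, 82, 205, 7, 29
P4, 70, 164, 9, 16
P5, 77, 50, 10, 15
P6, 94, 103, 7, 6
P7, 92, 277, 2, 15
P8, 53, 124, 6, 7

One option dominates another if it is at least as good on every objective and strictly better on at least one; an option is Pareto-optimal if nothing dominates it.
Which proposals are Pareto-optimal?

P1: dominated by P5 (benefit score 77≥62, cost 50≤283, risk 10≤10, time 15≤15).
P2: not dominated.
P3: dominated by P6 (benefit score 94≥82, cost 103≤205, risk 7≤7, time 6≤29).
P4: dominated by P6 (benefit score 94≥70, cost 103≤164, risk 7≤9, time 6≤16).
P5: not dominated (best cost).
P6: not dominated (best benefit score).
P7: not dominated (best risk).
P8: not dominated.

P2, P5, P6, P7, P8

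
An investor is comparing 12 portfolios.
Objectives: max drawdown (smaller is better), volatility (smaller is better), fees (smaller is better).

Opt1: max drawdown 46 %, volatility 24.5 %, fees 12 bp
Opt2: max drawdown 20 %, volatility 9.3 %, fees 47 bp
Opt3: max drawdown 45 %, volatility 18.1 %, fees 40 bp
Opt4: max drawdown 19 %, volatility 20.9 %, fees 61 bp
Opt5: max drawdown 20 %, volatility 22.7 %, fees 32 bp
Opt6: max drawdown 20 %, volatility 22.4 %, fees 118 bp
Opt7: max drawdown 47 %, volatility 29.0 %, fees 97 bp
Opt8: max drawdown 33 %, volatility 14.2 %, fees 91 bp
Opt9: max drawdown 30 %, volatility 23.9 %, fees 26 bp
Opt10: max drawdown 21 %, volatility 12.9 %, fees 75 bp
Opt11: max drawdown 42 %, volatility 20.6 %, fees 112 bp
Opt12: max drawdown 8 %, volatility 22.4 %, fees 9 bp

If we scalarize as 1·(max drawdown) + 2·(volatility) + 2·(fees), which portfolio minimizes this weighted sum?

Opt1: 1·46 + 2·24.5 + 2·12 = 119.0
Opt2: 1·20 + 2·9.3 + 2·47 = 132.6
Opt3: 1·45 + 2·18.1 + 2·40 = 161.2
Opt4: 1·19 + 2·20.9 + 2·61 = 182.8
Opt5: 1·20 + 2·22.7 + 2·32 = 129.4
Opt6: 1·20 + 2·22.4 + 2·118 = 300.8
Opt7: 1·47 + 2·29.0 + 2·97 = 299.0
Opt8: 1·33 + 2·14.2 + 2·91 = 243.4
Opt9: 1·30 + 2·23.9 + 2·26 = 129.8
Opt10: 1·21 + 2·12.9 + 2·75 = 196.8
Opt11: 1·42 + 2·20.6 + 2·112 = 307.2
Opt12: 1·8 + 2·22.4 + 2·9 = 70.8
Lowest: Opt12 at 70.8.

Opt12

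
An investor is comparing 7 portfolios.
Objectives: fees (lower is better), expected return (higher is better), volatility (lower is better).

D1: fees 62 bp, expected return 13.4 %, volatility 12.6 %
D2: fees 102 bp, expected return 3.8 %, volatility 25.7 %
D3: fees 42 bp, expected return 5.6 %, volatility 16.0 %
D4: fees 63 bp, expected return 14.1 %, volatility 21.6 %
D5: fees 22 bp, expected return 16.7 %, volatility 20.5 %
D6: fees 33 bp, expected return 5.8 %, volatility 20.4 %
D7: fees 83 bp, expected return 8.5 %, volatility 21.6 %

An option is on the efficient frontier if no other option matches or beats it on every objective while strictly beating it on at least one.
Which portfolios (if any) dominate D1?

D2: worse on fees (102 vs 62).
D3: worse on expected return (5.6 vs 13.4).
D4: worse on fees (63 vs 62).
D5: worse on volatility (20.5 vs 12.6).
D6: worse on expected return (5.8 vs 13.4).
D7: worse on fees (83 vs 62).
No option dominates D1.

none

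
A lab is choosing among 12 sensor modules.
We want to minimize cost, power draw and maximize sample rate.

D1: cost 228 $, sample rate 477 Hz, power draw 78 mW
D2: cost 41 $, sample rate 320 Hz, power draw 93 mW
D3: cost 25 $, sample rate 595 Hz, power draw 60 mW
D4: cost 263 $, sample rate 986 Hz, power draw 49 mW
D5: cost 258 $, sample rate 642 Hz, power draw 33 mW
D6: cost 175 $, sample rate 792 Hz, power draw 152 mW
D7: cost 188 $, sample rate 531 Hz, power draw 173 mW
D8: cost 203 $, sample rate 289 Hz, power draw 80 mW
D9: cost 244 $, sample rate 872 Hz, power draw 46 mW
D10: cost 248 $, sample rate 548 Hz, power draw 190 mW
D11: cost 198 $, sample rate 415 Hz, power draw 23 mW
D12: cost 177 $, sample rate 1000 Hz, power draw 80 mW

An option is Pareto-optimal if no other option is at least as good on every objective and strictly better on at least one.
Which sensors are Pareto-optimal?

D3, D4, D5, D6, D9, D11, D12

D1: dominated by D3 (cost 25≤228, sample rate 595≥477, power draw 60≤78).
D2: dominated by D3 (cost 25≤41, sample rate 595≥320, power draw 60≤93).
D3: not dominated (best cost).
D4: not dominated.
D5: not dominated.
D6: not dominated.
D7: dominated by D3 (cost 25≤188, sample rate 595≥531, power draw 60≤173).
D8: dominated by D3 (cost 25≤203, sample rate 595≥289, power draw 60≤80).
D9: not dominated.
D10: dominated by D3 (cost 25≤248, sample rate 595≥548, power draw 60≤190).
D11: not dominated (best power draw).
D12: not dominated (best sample rate).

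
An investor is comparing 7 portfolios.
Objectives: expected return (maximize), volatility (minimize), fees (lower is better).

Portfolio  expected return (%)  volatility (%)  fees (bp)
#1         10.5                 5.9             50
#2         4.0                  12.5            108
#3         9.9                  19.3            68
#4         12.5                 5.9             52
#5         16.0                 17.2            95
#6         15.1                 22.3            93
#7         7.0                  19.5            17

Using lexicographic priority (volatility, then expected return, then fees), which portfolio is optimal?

First minimize volatility: best is 5.9, kept {#1, #4}.
Then maximize expected return: best is 12.5, kept {#4}.

#4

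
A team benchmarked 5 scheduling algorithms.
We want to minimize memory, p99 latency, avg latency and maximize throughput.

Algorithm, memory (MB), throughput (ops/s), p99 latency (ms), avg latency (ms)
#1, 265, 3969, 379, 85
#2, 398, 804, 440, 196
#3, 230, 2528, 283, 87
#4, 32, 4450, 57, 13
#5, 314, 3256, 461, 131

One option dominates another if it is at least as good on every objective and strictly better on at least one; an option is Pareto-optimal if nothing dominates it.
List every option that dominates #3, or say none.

#4: memory 32≤230, throughput 4450≥2528, p99 latency 57≤283, avg latency 13≤87 — dominates #3.
Others (#1, #2, #5) are each worse than #3 on at least one objective.

#4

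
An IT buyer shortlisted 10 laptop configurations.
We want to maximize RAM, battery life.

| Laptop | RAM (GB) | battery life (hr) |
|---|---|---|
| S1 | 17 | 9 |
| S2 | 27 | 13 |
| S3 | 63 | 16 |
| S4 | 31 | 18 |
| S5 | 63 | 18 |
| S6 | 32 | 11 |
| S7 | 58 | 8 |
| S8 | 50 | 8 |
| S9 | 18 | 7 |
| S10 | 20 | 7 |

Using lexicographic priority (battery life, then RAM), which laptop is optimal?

S5

First maximize battery life: best is 18, kept {S4, S5}.
Then maximize RAM: best is 63, kept {S5}.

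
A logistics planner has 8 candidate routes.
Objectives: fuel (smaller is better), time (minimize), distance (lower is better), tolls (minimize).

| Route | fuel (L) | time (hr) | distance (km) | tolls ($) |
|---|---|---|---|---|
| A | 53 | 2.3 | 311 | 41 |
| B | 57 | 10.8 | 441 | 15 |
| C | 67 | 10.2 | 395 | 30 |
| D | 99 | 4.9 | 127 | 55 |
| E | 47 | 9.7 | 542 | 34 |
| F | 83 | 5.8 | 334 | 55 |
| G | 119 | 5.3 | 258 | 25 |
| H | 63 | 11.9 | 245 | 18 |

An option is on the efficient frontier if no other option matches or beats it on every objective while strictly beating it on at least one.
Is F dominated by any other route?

A vs F: fuel 53≤83, time 2.3≤5.8, distance 311≤334, tolls 41≤55 — A is at least as good on every objective and strictly better on at least one, so A dominates F.

Yes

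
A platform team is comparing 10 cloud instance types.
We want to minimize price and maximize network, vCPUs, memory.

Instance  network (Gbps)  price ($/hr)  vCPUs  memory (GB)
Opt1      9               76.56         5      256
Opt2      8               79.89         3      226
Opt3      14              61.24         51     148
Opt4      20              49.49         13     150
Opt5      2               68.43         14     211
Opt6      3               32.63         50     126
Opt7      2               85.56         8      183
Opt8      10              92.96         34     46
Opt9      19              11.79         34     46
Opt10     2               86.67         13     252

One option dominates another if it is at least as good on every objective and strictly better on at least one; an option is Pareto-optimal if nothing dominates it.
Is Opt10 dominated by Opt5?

No

Opt5 vs Opt10: Opt5 is worse on memory (211 vs 252), so it does not dominate Opt10.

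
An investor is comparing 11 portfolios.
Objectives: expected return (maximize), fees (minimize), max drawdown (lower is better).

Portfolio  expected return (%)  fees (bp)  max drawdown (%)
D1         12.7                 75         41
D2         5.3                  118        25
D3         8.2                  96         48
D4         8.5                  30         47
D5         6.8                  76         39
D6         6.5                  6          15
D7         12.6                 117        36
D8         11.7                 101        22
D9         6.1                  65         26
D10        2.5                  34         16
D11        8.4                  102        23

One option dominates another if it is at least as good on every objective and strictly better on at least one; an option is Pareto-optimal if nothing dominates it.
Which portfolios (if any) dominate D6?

none

D1: worse on fees (75 vs 6).
D2: worse on expected return (5.3 vs 6.5).
D3: worse on fees (96 vs 6).
D4: worse on fees (30 vs 6).
D5: worse on fees (76 vs 6).
D7: worse on fees (117 vs 6).
D8: worse on fees (101 vs 6).
D9: worse on expected return (6.1 vs 6.5).
D10: worse on expected return (2.5 vs 6.5).
D11: worse on fees (102 vs 6).
No option dominates D6.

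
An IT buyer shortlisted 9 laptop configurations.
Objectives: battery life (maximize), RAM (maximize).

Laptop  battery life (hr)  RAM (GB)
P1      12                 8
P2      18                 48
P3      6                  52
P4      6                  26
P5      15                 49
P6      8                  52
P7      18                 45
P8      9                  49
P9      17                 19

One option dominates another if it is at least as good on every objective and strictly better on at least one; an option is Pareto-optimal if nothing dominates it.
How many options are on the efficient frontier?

3

P1: dominated by P2 (battery life 18≥12, RAM 48≥8).
P2: not dominated.
P3: dominated by P6 (battery life 8≥6, RAM 52≥52).
P4: dominated by P2 (battery life 18≥6, RAM 48≥26).
P5: not dominated.
P6: not dominated.
P7: dominated by P2 (battery life 18≥18, RAM 48≥45).
P8: dominated by P5 (battery life 15≥9, RAM 49≥49).
P9: dominated by P2 (battery life 18≥17, RAM 48≥19).
Pareto-optimal: P2, P5, P6 → 3.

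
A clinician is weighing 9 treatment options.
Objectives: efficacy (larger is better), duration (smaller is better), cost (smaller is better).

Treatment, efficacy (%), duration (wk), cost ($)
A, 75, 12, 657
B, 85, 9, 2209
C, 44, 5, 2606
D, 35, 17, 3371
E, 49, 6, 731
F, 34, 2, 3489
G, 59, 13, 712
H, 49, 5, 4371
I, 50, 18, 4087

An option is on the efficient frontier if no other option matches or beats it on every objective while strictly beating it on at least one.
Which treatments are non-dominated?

A: not dominated (best cost).
B: not dominated (best efficacy).
C: not dominated.
D: dominated by A (efficacy 75≥35, duration 12≤17, cost 657≤3371).
E: not dominated.
F: not dominated (best duration).
G: dominated by A (efficacy 75≥59, duration 12≤13, cost 657≤712).
H: not dominated.
I: dominated by A (efficacy 75≥50, duration 12≤18, cost 657≤4087).

A, B, C, E, F, H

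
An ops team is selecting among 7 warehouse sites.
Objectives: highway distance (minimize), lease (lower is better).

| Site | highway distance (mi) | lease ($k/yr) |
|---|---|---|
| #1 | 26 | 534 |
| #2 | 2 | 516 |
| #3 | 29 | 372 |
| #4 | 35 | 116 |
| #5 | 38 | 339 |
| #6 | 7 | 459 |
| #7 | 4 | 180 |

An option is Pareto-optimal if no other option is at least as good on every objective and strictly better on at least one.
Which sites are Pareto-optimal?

#1: dominated by #2 (highway distance 2≤26, lease 516≤534).
#2: not dominated (best highway distance).
#3: dominated by #7 (highway distance 4≤29, lease 180≤372).
#4: not dominated (best lease).
#5: dominated by #4 (highway distance 35≤38, lease 116≤339).
#6: dominated by #7 (highway distance 4≤7, lease 180≤459).
#7: not dominated.

#2, #4, #7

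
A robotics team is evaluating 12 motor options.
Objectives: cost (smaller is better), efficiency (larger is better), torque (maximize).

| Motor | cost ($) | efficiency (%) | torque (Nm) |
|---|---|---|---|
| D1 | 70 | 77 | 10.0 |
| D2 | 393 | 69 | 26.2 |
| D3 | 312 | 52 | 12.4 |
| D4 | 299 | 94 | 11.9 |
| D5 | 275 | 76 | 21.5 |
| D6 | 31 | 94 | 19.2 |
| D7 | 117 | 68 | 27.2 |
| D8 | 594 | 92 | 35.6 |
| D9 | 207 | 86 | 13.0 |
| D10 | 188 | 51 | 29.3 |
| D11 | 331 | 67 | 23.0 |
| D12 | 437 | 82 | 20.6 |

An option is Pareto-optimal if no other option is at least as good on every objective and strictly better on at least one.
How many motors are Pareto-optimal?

D1: dominated by D6 (cost 31≤70, efficiency 94≥77, torque 19.2≥10.0).
D2: not dominated.
D3: dominated by D5 (cost 275≤312, efficiency 76≥52, torque 21.5≥12.4).
D4: dominated by D6 (cost 31≤299, efficiency 94≥94, torque 19.2≥11.9).
D5: not dominated.
D6: not dominated (best cost).
D7: not dominated.
D8: not dominated (best torque).
D9: dominated by D6 (cost 31≤207, efficiency 94≥86, torque 19.2≥13.0).
D10: not dominated.
D11: dominated by D7 (cost 117≤331, efficiency 68≥67, torque 27.2≥23.0).
D12: not dominated.
Pareto-optimal: D2, D5, D6, D7, D8, D10, D12 → 7.

7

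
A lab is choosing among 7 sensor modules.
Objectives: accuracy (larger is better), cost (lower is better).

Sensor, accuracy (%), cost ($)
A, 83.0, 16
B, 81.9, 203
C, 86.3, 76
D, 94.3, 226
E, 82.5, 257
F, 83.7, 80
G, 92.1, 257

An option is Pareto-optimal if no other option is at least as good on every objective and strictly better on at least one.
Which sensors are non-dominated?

A: not dominated (best cost).
B: dominated by A (accuracy 83.0≥81.9, cost 16≤203).
C: not dominated.
D: not dominated (best accuracy).
E: dominated by A (accuracy 83.0≥82.5, cost 16≤257).
F: dominated by C (accuracy 86.3≥83.7, cost 76≤80).
G: dominated by D (accuracy 94.3≥92.1, cost 226≤257).

A, C, D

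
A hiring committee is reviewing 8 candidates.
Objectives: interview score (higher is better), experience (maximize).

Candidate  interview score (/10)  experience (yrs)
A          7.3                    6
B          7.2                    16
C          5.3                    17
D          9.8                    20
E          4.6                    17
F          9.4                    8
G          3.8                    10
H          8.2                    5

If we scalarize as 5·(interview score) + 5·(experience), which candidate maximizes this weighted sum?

A: 5·7.3 + 5·6 = 66.5
B: 5·7.2 + 5·16 = 116.0
C: 5·5.3 + 5·17 = 111.5
D: 5·9.8 + 5·20 = 149.0
E: 5·4.6 + 5·17 = 108.0
F: 5·9.4 + 5·8 = 87.0
G: 5·3.8 + 5·10 = 69.0
H: 5·8.2 + 5·5 = 66.0
Highest: D at 149.0.

D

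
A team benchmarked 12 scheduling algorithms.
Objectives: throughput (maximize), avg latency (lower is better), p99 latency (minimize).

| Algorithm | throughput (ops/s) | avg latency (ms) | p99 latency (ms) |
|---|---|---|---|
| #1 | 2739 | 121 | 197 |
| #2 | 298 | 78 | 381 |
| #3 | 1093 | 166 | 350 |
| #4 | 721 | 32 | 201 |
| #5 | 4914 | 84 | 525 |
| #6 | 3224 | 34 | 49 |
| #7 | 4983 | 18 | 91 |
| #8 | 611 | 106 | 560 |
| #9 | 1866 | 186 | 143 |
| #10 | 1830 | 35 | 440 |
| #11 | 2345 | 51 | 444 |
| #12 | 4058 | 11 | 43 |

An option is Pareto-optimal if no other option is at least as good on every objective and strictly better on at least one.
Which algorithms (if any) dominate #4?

#7: throughput 4983≥721, avg latency 18≤32, p99 latency 91≤201 — dominates #4.
#12: throughput 4058≥721, avg latency 11≤32, p99 latency 43≤201 — dominates #4.
Others (#1, #2, #3, #5, #6, #8, #9, #10, #11) are each worse than #4 on at least one objective.

#7, #12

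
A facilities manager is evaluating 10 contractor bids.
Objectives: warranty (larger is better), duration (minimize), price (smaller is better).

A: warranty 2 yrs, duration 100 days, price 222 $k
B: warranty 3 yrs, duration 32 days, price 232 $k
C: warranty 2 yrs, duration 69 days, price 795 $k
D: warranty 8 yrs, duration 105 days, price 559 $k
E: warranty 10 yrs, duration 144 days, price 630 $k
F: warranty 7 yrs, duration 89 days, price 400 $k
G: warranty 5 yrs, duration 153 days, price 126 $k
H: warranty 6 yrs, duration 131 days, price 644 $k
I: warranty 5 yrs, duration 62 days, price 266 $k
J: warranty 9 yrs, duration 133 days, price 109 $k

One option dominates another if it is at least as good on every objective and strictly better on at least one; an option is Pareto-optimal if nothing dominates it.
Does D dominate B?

No

D vs B: D is worse on duration (105 vs 32), so it does not dominate B.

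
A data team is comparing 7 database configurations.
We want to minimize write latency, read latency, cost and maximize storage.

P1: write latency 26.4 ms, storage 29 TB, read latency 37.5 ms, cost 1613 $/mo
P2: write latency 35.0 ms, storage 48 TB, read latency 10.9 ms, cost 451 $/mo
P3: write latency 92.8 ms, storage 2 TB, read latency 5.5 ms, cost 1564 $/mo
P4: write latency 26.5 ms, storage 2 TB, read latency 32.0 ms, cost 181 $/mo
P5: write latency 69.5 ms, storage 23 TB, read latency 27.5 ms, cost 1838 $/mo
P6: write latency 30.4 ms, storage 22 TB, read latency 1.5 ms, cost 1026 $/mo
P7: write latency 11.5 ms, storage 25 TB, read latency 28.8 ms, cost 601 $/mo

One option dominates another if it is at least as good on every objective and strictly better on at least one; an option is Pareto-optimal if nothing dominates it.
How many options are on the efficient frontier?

5

P1: not dominated.
P2: not dominated (best storage).
P3: dominated by P6 (write latency 30.4≤92.8, storage 22≥2, read latency 1.5≤5.5, cost 1026≤1564).
P4: not dominated (best cost).
P5: dominated by P2 (write latency 35.0≤69.5, storage 48≥23, read latency 10.9≤27.5, cost 451≤1838).
P6: not dominated (best read latency).
P7: not dominated (best write latency).
Pareto-optimal: P1, P2, P4, P6, P7 → 5.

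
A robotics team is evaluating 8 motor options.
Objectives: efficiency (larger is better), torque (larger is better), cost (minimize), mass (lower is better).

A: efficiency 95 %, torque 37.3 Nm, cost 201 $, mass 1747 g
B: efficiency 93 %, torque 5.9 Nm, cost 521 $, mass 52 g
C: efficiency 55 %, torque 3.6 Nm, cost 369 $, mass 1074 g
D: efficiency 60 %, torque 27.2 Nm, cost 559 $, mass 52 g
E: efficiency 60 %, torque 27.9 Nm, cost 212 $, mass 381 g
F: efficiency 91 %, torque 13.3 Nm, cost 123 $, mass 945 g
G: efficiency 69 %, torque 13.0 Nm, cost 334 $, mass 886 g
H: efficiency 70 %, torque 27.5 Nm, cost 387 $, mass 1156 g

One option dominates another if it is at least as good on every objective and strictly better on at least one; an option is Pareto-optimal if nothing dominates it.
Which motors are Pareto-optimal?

A, B, D, E, F, G, H

A: not dominated (best efficiency).
B: not dominated.
C: dominated by E (efficiency 60≥55, torque 27.9≥3.6, cost 212≤369, mass 381≤1074).
D: not dominated.
E: not dominated.
F: not dominated (best cost).
G: not dominated.
H: not dominated.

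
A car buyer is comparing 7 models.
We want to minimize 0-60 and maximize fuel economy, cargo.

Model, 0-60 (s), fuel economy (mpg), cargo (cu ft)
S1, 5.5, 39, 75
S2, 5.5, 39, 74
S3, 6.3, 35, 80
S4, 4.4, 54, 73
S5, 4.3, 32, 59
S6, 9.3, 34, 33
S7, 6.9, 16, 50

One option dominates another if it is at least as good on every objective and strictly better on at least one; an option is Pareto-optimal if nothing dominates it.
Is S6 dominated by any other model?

Yes

S1 vs S6: 0-60 5.5≤9.3, fuel economy 39≥34, cargo 75≥33 — S1 is at least as good on every objective and strictly better on at least one, so S1 dominates S6.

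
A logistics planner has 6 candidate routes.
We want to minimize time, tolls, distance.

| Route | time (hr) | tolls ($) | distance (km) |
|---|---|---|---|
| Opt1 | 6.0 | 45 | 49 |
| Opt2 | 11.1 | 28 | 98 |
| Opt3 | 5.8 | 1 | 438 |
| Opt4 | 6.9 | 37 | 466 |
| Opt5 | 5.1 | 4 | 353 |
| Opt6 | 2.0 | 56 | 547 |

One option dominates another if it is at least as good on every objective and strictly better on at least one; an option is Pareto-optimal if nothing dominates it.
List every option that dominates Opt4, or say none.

Opt3: time 5.8≤6.9, tolls 1≤37, distance 438≤466 — dominates Opt4.
Opt5: time 5.1≤6.9, tolls 4≤37, distance 353≤466 — dominates Opt4.
Others (Opt1, Opt2, Opt6) are each worse than Opt4 on at least one objective.

Opt3, Opt5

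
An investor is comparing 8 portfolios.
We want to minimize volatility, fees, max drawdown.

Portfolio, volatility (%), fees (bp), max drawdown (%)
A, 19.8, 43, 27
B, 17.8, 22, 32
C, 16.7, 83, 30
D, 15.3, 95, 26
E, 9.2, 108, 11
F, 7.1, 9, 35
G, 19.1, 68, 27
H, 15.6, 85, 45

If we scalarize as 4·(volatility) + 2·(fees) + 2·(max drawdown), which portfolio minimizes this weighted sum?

A: 4·19.8 + 2·43 + 2·27 = 219.2
B: 4·17.8 + 2·22 + 2·32 = 179.2
C: 4·16.7 + 2·83 + 2·30 = 292.8
D: 4·15.3 + 2·95 + 2·26 = 303.2
E: 4·9.2 + 2·108 + 2·11 = 274.8
F: 4·7.1 + 2·9 + 2·35 = 116.4
G: 4·19.1 + 2·68 + 2·27 = 266.4
H: 4·15.6 + 2·85 + 2·45 = 322.4
Lowest: F at 116.4.

F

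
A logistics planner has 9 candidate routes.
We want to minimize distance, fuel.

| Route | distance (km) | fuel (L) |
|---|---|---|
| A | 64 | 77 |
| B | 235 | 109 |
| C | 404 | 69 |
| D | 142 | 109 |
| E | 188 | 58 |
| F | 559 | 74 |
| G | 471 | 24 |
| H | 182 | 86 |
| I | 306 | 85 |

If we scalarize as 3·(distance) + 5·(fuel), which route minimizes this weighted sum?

A: 3·64 + 5·77 = 577
B: 3·235 + 5·109 = 1250
C: 3·404 + 5·69 = 1557
D: 3·142 + 5·109 = 971
E: 3·188 + 5·58 = 854
F: 3·559 + 5·74 = 2047
G: 3·471 + 5·24 = 1533
H: 3·182 + 5·86 = 976
I: 3·306 + 5·85 = 1343
Lowest: A at 577.

A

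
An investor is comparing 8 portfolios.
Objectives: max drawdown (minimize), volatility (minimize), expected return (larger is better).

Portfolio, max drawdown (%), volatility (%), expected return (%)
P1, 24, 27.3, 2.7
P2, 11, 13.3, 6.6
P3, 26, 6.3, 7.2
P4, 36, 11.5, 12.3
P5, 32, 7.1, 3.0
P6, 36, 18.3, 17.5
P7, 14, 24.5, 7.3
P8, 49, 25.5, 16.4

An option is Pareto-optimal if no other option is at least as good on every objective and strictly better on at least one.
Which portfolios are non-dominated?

P2, P3, P4, P6, P7

P1: dominated by P2 (max drawdown 11≤24, volatility 13.3≤27.3, expected return 6.6≥2.7).
P2: not dominated (best max drawdown).
P3: not dominated (best volatility).
P4: not dominated.
P5: dominated by P3 (max drawdown 26≤32, volatility 6.3≤7.1, expected return 7.2≥3.0).
P6: not dominated (best expected return).
P7: not dominated.
P8: dominated by P6 (max drawdown 36≤49, volatility 18.3≤25.5, expected return 17.5≥16.4).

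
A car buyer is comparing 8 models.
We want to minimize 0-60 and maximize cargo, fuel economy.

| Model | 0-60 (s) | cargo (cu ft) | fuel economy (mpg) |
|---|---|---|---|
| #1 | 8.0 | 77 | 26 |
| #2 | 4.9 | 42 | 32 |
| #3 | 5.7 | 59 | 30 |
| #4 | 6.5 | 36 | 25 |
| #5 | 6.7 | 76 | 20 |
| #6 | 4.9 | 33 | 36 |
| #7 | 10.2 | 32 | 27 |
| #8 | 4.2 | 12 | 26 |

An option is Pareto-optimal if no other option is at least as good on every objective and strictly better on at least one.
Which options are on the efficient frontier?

#1: not dominated (best cargo).
#2: not dominated.
#3: not dominated.
#4: dominated by #2 (0-60 4.9≤6.5, cargo 42≥36, fuel economy 32≥25).
#5: not dominated.
#6: not dominated (best fuel economy).
#7: dominated by #2 (0-60 4.9≤10.2, cargo 42≥32, fuel economy 32≥27).
#8: not dominated (best 0-60).

#1, #2, #3, #5, #6, #8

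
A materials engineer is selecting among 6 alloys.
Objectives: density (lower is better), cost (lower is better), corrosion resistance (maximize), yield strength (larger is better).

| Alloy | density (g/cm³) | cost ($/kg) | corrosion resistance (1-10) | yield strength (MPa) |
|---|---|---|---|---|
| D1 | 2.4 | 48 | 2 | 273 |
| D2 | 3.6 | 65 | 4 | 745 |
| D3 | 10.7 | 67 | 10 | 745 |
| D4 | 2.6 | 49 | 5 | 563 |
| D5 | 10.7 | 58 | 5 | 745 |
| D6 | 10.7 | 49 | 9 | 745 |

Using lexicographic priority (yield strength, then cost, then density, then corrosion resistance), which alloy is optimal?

First maximize yield strength: best is 745, kept {D2, D3, D5, D6}.
Then minimize cost: best is 49, kept {D6}.

D6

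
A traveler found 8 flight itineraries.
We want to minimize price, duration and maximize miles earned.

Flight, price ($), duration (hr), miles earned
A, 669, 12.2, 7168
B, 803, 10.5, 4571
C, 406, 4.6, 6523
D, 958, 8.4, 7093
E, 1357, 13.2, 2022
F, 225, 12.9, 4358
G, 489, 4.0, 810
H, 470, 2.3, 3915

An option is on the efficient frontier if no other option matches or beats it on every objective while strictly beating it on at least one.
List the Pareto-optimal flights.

A, C, D, F, H

A: not dominated (best miles earned).
B: dominated by C (price 406≤803, duration 4.6≤10.5, miles earned 6523≥4571).
C: not dominated.
D: not dominated.
E: dominated by A (price 669≤1357, duration 12.2≤13.2, miles earned 7168≥2022).
F: not dominated (best price).
G: dominated by H (price 470≤489, duration 2.3≤4.0, miles earned 3915≥810).
H: not dominated (best duration).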